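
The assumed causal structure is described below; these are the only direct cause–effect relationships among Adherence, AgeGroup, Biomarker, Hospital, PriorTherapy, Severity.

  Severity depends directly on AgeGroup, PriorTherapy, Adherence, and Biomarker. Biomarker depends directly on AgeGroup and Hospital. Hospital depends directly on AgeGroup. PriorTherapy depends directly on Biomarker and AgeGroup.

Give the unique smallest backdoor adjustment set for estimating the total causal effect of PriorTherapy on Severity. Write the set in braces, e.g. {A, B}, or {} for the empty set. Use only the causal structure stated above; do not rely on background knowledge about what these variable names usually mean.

{AgeGroup, Biomarker}

Variables eligible for adjustment (non-descendants of PriorTherapy, excluding PriorTherapy and Severity): {Adherence, AgeGroup, Biomarker, Hospital}.
Backdoor paths from PriorTherapy to Severity:
  P1: PriorTherapy <- AgeGroup -> Hospital -> Biomarker -> Severity
  P2: PriorTherapy <- AgeGroup -> Biomarker -> Severity
  P3: PriorTherapy <- AgeGroup -> Severity
  P4: PriorTherapy <- Biomarker <- AgeGroup -> Severity
  P5: PriorTherapy <- Biomarker <- Hospital <- AgeGroup -> Severity
  P6: PriorTherapy <- Biomarker -> Severity
The empty set is not sufficient: P1 (PriorTherapy <- AgeGroup -> Hospital -> Biomarker -> Severity) has no collider blocking it and no conditioned non-collider, so it is open.
Try {AgeGroup, Biomarker}:
  P1: blocked at fork node AgeGroup ∈ conditioning set.
  P2: blocked at fork node AgeGroup ∈ conditioning set.
  P3: blocked at fork node AgeGroup ∈ conditioning set.
  P4: blocked at chain node Biomarker ∈ conditioning set.
  P5: blocked at chain node Biomarker ∈ conditioning set.
  P6: blocked at fork node Biomarker ∈ conditioning set.
{AgeGroup, Biomarker} contains no descendant of PriorTherapy and blocks every backdoor path.
Every element of {AgeGroup, Biomarker} is needed (dropping AgeGroup leaves P3 open; dropping Biomarker leaves P6 open), so no proper subset is valid.
Among all size-2 subsets of the eligible variables, only {AgeGroup, Biomarker} blocks every backdoor path, so it is the unique smallest valid adjustment set.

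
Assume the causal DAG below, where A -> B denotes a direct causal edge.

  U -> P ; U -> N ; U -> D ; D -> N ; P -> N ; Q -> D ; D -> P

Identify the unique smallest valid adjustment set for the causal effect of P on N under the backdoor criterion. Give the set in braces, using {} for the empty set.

{D, U}

Variables eligible for adjustment (non-descendants of P, excluding P and N): {D, Q, U}.
Backdoor paths from P to N:
  P1: P <- U -> D -> N
  P2: P <- U -> N
  P3: P <- D <- U -> N
  P4: P <- D -> N
The empty set is not sufficient: P1 (P <- U -> D -> N) has no collider blocking it and no conditioned non-collider, so it is open.
Try {D, U}:
  P1: blocked at fork node U ∈ conditioning set.
  P2: blocked at fork node U ∈ conditioning set.
  P3: blocked at chain node D ∈ conditioning set.
  P4: blocked at fork node D ∈ conditioning set.
{D, U} contains no descendant of P and blocks every backdoor path.
Every element of {D, U} is needed (dropping D leaves P4 open; dropping U leaves P2 open), so no proper subset is valid.
Among all size-2 subsets of the eligible variables, only {D, U} blocks every backdoor path, so it is the unique smallest valid adjustment set.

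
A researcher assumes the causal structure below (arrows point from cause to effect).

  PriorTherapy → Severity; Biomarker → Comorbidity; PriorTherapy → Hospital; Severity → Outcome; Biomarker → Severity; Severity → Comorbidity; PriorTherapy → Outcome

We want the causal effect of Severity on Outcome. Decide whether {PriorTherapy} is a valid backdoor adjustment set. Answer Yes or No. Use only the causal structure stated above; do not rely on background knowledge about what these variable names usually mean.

Yes

Backdoor paths from Severity to Outcome (paths whose first edge points into Severity):
  P1: Severity <- PriorTherapy -> Outcome
Condition 1 (no descendant of Severity in the set): holds — descendants of Severity are {Comorbidity, Outcome}; none are in {PriorTherapy}.
Condition 2 (every backdoor path blocked by {PriorTherapy}):
  P1: blocked at fork node PriorTherapy ∈ conditioning set.
{PriorTherapy} satisfies the backdoor criterion.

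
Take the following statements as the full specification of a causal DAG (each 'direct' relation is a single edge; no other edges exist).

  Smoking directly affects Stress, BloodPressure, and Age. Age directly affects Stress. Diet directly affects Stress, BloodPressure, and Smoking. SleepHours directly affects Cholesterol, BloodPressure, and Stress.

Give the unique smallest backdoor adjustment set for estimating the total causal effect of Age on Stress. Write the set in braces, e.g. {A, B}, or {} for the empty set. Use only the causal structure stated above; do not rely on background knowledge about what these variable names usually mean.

Variables eligible for adjustment (non-descendants of Age, excluding Age and Stress): {BloodPressure, Cholesterol, Diet, SleepHours, Smoking}.
Backdoor paths from Age to Stress:
  P1: Age <- Smoking <- Diet -> BloodPressure <- SleepHours -> Stress
  P2: Age <- Smoking <- Diet -> Stress
  P3: Age <- Smoking -> BloodPressure <- Diet -> Stress
  P4: Age <- Smoking -> BloodPressure <- SleepHours -> Stress
  P5: Age <- Smoking -> Stress
The empty set is not sufficient: P2 (Age <- Smoking <- Diet -> Stress) has no collider blocking it and no conditioned non-collider, so it is open.
Try {Smoking}:
  P1: blocked at chain node Smoking ∈ conditioning set.
  P2: blocked at chain node Smoking ∈ conditioning set.
  P3: blocked at fork node Smoking ∈ conditioning set.
  P4: blocked at fork node Smoking ∈ conditioning set.
  P5: blocked at fork node Smoking ∈ conditioning set.
{Smoking} contains no descendant of Age and blocks every backdoor path.
No other singleton works — e.g. {Diet} leaves P5 open — so {Smoking} is the unique smallest valid adjustment set.

{Smoking}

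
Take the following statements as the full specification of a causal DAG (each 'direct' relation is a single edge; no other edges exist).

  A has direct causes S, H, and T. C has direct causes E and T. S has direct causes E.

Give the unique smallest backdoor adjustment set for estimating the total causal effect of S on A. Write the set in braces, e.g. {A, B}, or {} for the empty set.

{}

Variables eligible for adjustment (non-descendants of S, excluding S and A): {C, E, H, T}.
Backdoor paths from S to A:
  P1: S <- E -> C <- T -> A
Each backdoor path contains an unconditioned collider, so every path is already blocked with the empty conditioning set:
  P1: blocked at collider C (neither it nor any descendant is in the conditioning set).
The empty set is therefore the unique smallest valid set.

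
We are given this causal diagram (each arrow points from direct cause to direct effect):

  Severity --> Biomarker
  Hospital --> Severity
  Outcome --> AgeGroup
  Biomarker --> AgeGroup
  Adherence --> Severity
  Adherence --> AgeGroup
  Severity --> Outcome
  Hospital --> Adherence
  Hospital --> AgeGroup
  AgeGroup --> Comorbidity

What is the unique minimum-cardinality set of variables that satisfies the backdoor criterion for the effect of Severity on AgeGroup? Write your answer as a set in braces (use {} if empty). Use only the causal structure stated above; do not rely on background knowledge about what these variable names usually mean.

{Adherence, Hospital}

Variables eligible for adjustment (non-descendants of Severity, excluding Severity and AgeGroup): {Adherence, Hospital}.
Backdoor paths from Severity to AgeGroup:
  P1: Severity <- Hospital -> Adherence -> AgeGroup
  P2: Severity <- Hospital -> AgeGroup
  P3: Severity <- Adherence <- Hospital -> AgeGroup
  P4: Severity <- Adherence -> AgeGroup
The empty set is not sufficient: P1 (Severity <- Hospital -> Adherence -> AgeGroup) has no collider blocking it and no conditioned non-collider, so it is open.
Try {Adherence, Hospital}:
  P1: blocked at fork node Hospital ∈ conditioning set.
  P2: blocked at fork node Hospital ∈ conditioning set.
  P3: blocked at chain node Adherence ∈ conditioning set.
  P4: blocked at fork node Adherence ∈ conditioning set.
{Adherence, Hospital} contains no descendant of Severity and blocks every backdoor path.
Every element of {Adherence, Hospital} is needed (dropping Adherence leaves P4 open; dropping Hospital leaves P2 open), so no proper subset is valid.
Among all size-2 subsets of the eligible variables, only {Adherence, Hospital} blocks every backdoor path, so it is the unique smallest valid adjustment set.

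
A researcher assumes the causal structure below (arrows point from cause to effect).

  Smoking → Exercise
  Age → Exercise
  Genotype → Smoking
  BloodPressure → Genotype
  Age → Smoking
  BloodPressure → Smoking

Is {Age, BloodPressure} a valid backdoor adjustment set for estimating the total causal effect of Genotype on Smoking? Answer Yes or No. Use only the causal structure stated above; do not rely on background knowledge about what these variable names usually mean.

Backdoor paths from Genotype to Smoking (paths whose first edge points into Genotype):
  P1: Genotype <- BloodPressure -> Smoking
Condition 1 (no descendant of Genotype in the set): holds — descendants of Genotype are {Exercise, Smoking}; none are in {Age, BloodPressure}.
Condition 2 (every backdoor path blocked by {Age, BloodPressure}):
  P1: blocked at fork node BloodPressure ∈ conditioning set.
{Age, BloodPressure} satisfies the backdoor criterion.

Yes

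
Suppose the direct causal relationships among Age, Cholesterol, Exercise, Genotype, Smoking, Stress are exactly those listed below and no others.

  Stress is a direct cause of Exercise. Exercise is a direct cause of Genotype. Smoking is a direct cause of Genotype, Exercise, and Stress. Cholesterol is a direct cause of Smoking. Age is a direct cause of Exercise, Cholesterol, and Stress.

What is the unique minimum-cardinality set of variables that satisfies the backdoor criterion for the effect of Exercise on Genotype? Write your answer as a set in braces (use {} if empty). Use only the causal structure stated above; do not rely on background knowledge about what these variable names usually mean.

Variables eligible for adjustment (non-descendants of Exercise, excluding Exercise and Genotype): {Age, Cholesterol, Smoking, Stress}.
Backdoor paths from Exercise to Genotype:
  P1: Exercise <- Age -> Cholesterol -> Smoking -> Genotype
  P2: Exercise <- Age -> Stress <- Smoking -> Genotype
  P3: Exercise <- Smoking -> Genotype
  P4: Exercise <- Stress <- Age -> Cholesterol -> Smoking -> Genotype
  P5: Exercise <- Stress <- Smoking -> Genotype
The empty set is not sufficient: P1 (Exercise <- Age -> Cholesterol -> Smoking -> Genotype) has no collider blocking it and no conditioned non-collider, so it is open.
Try {Smoking}:
  P1: blocked at chain node Smoking ∈ conditioning set.
  P2: blocked at collider Stress (neither it nor any descendant is in the conditioning set).
  P3: blocked at fork node Smoking ∈ conditioning set.
  P4: blocked at chain node Smoking ∈ conditioning set.
  P5: blocked at fork node Smoking ∈ conditioning set.
{Smoking} contains no descendant of Exercise and blocks every backdoor path.
No other singleton works — e.g. {Age} leaves P3 open — so {Smoking} is the unique smallest valid adjustment set.

{Smoking}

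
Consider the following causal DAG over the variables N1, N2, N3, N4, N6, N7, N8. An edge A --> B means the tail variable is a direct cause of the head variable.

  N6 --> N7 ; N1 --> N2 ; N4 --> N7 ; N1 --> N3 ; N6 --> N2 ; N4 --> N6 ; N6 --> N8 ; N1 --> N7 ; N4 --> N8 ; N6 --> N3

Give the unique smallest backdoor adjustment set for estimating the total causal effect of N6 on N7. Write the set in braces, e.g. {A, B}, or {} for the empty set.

{N4}

Variables eligible for adjustment (non-descendants of N6, excluding N6 and N7): {N1, N4}.
Backdoor paths from N6 to N7:
  P1: N6 <- N4 -> N7
The empty set is not sufficient: P1 (N6 <- N4 -> N7) has no collider blocking it and no conditioned non-collider, so it is open.
Try {N4}:
  P1: blocked at fork node N4 ∈ conditioning set.
{N4} contains no descendant of N6 and blocks every backdoor path.
No other singleton works — e.g. {N1} leaves P1 open — so {N4} is the unique smallest valid adjustment set.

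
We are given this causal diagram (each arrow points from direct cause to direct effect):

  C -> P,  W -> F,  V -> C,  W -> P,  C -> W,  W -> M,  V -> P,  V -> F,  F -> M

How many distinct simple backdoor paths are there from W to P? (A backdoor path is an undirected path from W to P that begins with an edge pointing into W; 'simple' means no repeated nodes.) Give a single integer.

A backdoor path from W to P is any simple undirected path whose first edge points into W (i.e. leaves W via a parent).
Parents of W: {C}.
Enumerating:
  P1: W <- C <- V -> P
  P2: W <- C -> P
That exhausts the simple backdoor paths. Count: 2.

2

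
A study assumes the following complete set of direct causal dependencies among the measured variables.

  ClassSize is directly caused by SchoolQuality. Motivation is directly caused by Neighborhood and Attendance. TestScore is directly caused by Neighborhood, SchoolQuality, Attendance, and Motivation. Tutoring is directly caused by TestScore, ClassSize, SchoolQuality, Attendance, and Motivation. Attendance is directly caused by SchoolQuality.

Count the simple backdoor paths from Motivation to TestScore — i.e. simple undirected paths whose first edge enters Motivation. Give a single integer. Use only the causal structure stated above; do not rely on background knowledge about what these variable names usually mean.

A backdoor path from Motivation to TestScore is any simple undirected path whose first edge points into Motivation (i.e. leaves Motivation via a parent).
Parents of Motivation: {Attendance, Neighborhood}.
Enumerating:
  P1: Motivation <- Neighborhood -> TestScore
  P2: Motivation <- Attendance <- SchoolQuality -> TestScore
  P3: Motivation <- Attendance <- SchoolQuality -> ClassSize -> Tutoring <- TestScore
  P4: Motivation <- Attendance <- SchoolQuality -> Tutoring <- TestScore
  P5: Motivation <- Attendance -> TestScore
  P6: Motivation <- Attendance -> Tutoring <- SchoolQuality -> TestScore
  P7: Motivation <- Attendance -> Tutoring <- TestScore
  P8: Motivation <- Attendance -> Tutoring <- ClassSize <- SchoolQuality -> TestScore
That exhausts the simple backdoor paths. Count: 8.

8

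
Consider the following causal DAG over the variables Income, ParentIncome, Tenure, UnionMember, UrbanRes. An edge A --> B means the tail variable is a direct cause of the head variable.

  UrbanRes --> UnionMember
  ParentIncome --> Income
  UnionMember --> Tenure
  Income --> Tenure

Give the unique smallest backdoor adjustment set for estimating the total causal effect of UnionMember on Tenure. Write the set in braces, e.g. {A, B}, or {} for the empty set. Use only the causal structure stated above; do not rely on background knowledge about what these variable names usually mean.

Variables eligible for adjustment (non-descendants of UnionMember, excluding UnionMember and Tenure): {Income, ParentIncome, UrbanRes}.
Backdoor paths from UnionMember to Tenure:
  (none)
With no backdoor paths the empty set already satisfies the criterion, and it is trivially minimal.

{}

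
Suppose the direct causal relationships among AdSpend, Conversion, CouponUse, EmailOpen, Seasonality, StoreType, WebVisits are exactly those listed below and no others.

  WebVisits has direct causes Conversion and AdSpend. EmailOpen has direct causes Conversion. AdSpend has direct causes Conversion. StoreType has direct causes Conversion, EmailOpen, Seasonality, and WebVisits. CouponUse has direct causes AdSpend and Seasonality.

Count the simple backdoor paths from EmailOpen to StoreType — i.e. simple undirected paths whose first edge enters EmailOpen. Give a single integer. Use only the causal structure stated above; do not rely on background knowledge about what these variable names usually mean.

A backdoor path from EmailOpen to StoreType is any simple undirected path whose first edge points into EmailOpen (i.e. leaves EmailOpen via a parent).
Parents of EmailOpen: {Conversion}.
Enumerating:
  P1: EmailOpen <- Conversion -> AdSpend -> WebVisits -> StoreType
  P2: EmailOpen <- Conversion -> AdSpend -> CouponUse <- Seasonality -> StoreType
  P3: EmailOpen <- Conversion -> WebVisits <- AdSpend -> CouponUse <- Seasonality -> StoreType
  P4: EmailOpen <- Conversion -> WebVisits -> StoreType
  P5: EmailOpen <- Conversion -> StoreType
That exhausts the simple backdoor paths. Count: 5.

5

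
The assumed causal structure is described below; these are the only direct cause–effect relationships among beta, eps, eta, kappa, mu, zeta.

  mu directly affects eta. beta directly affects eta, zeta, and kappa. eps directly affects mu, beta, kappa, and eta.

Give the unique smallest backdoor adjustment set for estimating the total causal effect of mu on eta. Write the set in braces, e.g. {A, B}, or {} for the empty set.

{eps}

Variables eligible for adjustment (non-descendants of mu, excluding mu and eta): {beta, eps, kappa, zeta}.
Backdoor paths from mu to eta:
  P1: mu <- eps -> beta -> eta
  P2: mu <- eps -> kappa <- beta -> eta
  P3: mu <- eps -> eta
The empty set is not sufficient: P1 (mu <- eps -> beta -> eta) has no collider blocking it and no conditioned non-collider, so it is open.
Try {eps}:
  P1: blocked at fork node eps ∈ conditioning set.
  P2: blocked at fork node eps ∈ conditioning set.
  P3: blocked at fork node eps ∈ conditioning set.
{eps} contains no descendant of mu and blocks every backdoor path.
No other singleton works — e.g. {beta} leaves P3 open — so {eps} is the unique smallest valid adjustment set.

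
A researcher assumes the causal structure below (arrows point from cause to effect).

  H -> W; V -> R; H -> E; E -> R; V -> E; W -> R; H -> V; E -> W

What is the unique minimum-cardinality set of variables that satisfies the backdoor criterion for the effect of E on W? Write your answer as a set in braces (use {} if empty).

{H}

Variables eligible for adjustment (non-descendants of E, excluding E and W): {H, V}.
Backdoor paths from E to W:
  P1: E <- H -> V -> R <- W
  P2: E <- H -> W
  P3: E <- V <- H -> W
  P4: E <- V -> R <- W
The empty set is not sufficient: P2 (E <- H -> W) has no collider blocking it and no conditioned non-collider, so it is open.
Try {H}:
  P1: blocked at fork node H ∈ conditioning set.
  P2: blocked at fork node H ∈ conditioning set.
  P3: blocked at fork node H ∈ conditioning set.
  P4: blocked at collider R (neither it nor any descendant is in the conditioning set).
{H} contains no descendant of E and blocks every backdoor path.
No other singleton works — e.g. {V} leaves P2 open — so {H} is the unique smallest valid adjustment set.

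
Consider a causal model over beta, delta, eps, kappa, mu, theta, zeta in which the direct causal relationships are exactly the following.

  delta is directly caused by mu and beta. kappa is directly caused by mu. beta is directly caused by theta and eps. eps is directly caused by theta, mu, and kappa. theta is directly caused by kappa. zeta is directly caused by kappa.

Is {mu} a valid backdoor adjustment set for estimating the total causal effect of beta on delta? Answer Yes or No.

Yes

Backdoor paths from beta to delta (paths whose first edge points into beta):
  P1: beta <- theta <- kappa <- mu -> delta
  P2: beta <- theta <- kappa -> eps <- mu -> delta
  P3: beta <- theta -> eps <- mu -> delta
  P4: beta <- theta -> eps <- kappa <- mu -> delta
  P5: beta <- eps <- mu -> delta
  P6: beta <- eps <- kappa <- mu -> delta
  P7: beta <- eps <- theta <- kappa <- mu -> delta
Condition 1 (no descendant of beta in the set): holds — descendants of beta are {delta}; none are in {mu}.
Condition 2 (every backdoor path blocked by {mu}):
  P1: blocked at fork node mu ∈ conditioning set.
  P2: blocked at collider eps (neither it nor any descendant is in the conditioning set).
  P3: blocked at collider eps (neither it nor any descendant is in the conditioning set).
  P4: blocked at collider eps (neither it nor any descendant is in the conditioning set).
  P5: blocked at fork node mu ∈ conditioning set.
  P6: blocked at fork node mu ∈ conditioning set.
  P7: blocked at fork node mu ∈ conditioning set.
{mu} satisfies the backdoor criterion.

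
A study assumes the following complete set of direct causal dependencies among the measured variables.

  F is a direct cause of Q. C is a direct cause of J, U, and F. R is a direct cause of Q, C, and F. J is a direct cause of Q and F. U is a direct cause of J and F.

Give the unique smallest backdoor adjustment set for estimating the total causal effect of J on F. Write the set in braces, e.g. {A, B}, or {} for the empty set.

Variables eligible for adjustment (non-descendants of J, excluding J and F): {C, R, U}.
Backdoor paths from J to F:
  P1: J <- C <- R -> F
  P2: J <- C <- R -> Q <- F
  P3: J <- C -> U -> F
  P4: J <- C -> F
  P5: J <- U <- C <- R -> F
  P6: J <- U <- C <- R -> Q <- F
  P7: J <- U <- C -> F
  P8: J <- U -> F
The empty set is not sufficient: P1 (J <- C <- R -> F) has no collider blocking it and no conditioned non-collider, so it is open.
Try {C, U}:
  P1: blocked at chain node C ∈ conditioning set.
  P2: blocked at chain node C ∈ conditioning set.
  P3: blocked at fork node C ∈ conditioning set.
  P4: blocked at fork node C ∈ conditioning set.
  P5: blocked at chain node U ∈ conditioning set.
  P6: blocked at chain node U ∈ conditioning set.
  P7: blocked at chain node U ∈ conditioning set.
  P8: blocked at fork node U ∈ conditioning set.
{C, U} contains no descendant of J and blocks every backdoor path.
Every element of {C, U} is needed (dropping C leaves P1 open; dropping U leaves P8 open), so no proper subset is valid.
Among all size-2 subsets of the eligible variables, only {C, U} blocks every backdoor path, so it is the unique smallest valid adjustment set.

{C, U}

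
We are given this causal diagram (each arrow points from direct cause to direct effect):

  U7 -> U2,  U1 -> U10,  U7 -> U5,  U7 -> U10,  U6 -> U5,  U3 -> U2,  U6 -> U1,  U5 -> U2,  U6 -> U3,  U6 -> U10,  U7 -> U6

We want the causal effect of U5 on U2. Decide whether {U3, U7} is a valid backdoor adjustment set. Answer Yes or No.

Backdoor paths from U5 to U2 (paths whose first edge points into U5):
  P1: U5 <- U7 -> U6 -> U3 -> U2
  P2: U5 <- U7 -> U10 <- U6 -> U3 -> U2
  P3: U5 <- U7 -> U10 <- U1 <- U6 -> U3 -> U2
  P4: U5 <- U7 -> U2
  P5: U5 <- U6 <- U7 -> U2
  P6: U5 <- U6 -> U1 -> U10 <- U7 -> U2
  P7: U5 <- U6 -> U3 -> U2
  P8: U5 <- U6 -> U10 <- U7 -> U2
Condition 1 (no descendant of U5 in the set): holds — descendants of U5 are {U2}; none are in {U3, U7}.
Condition 2 (every backdoor path blocked by {U3, U7}):
  P1: blocked at fork node U7 ∈ conditioning set.
  P2: blocked at fork node U7 ∈ conditioning set.
  P3: blocked at fork node U7 ∈ conditioning set.
  P4: blocked at fork node U7 ∈ conditioning set.
  P5: blocked at fork node U7 ∈ conditioning set.
  P6: blocked at collider U10 (neither it nor any descendant is in the conditioning set).
  P7: blocked at chain node U3 ∈ conditioning set.
  P8: blocked at collider U10 (neither it nor any descendant is in the conditioning set).
{U3, U7} satisfies the backdoor criterion.

Yes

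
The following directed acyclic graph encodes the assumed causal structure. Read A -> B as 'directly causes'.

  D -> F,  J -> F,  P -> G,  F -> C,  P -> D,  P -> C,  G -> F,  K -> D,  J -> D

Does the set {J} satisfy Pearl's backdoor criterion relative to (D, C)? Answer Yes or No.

Backdoor paths from D to C (paths whose first edge points into D):
  P1: D <- P -> G -> F -> C
  P2: D <- P -> C
  P3: D <- J -> F <- G <- P -> C
  P4: D <- J -> F -> C
Condition 1 (no descendant of D in the set): holds — descendants of D are {C, F}; none are in {J}.
Condition 2 (every backdoor path blocked by {J}):
  P1: open — no interior node is in the conditioning set.
  P2: open — no interior node is in the conditioning set.
  P3: blocked at fork node J ∈ conditioning set.
  P4: blocked at fork node J ∈ conditioning set.
{J} does not satisfy the backdoor criterion.

No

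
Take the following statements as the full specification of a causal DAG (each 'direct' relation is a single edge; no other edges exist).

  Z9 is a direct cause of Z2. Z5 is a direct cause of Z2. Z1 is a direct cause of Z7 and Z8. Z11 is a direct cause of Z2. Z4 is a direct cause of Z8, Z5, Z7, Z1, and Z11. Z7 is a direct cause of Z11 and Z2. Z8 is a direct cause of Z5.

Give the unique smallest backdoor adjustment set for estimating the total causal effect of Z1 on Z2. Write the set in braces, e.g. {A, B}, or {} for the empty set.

{Z4}

Variables eligible for adjustment (non-descendants of Z1, excluding Z1 and Z2): {Z4, Z9}.
Backdoor paths from Z1 to Z2:
  P1: Z1 <- Z4 -> Z7 -> Z11 -> Z2
  P2: Z1 <- Z4 -> Z7 -> Z2
  P3: Z1 <- Z4 -> Z8 -> Z5 -> Z2
  P4: Z1 <- Z4 -> Z5 -> Z2
  P5: Z1 <- Z4 -> Z11 <- Z7 -> Z2
  P6: Z1 <- Z4 -> Z11 -> Z2
The empty set is not sufficient: P1 (Z1 <- Z4 -> Z7 -> Z11 -> Z2) has no collider blocking it and no conditioned non-collider, so it is open.
Try {Z4}:
  P1: blocked at fork node Z4 ∈ conditioning set.
  P2: blocked at fork node Z4 ∈ conditioning set.
  P3: blocked at fork node Z4 ∈ conditioning set.
  P4: blocked at fork node Z4 ∈ conditioning set.
  P5: blocked at fork node Z4 ∈ conditioning set.
  P6: blocked at fork node Z4 ∈ conditioning set.
{Z4} contains no descendant of Z1 and blocks every backdoor path.
No other singleton works — e.g. {Z9} leaves P1 open — so {Z4} is the unique smallest valid adjustment set.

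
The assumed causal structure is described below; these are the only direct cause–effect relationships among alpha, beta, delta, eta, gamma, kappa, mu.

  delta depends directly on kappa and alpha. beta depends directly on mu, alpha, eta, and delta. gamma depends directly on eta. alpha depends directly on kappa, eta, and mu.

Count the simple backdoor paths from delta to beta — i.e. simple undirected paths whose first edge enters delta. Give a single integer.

A backdoor path from delta to beta is any simple undirected path whose first edge points into delta (i.e. leaves delta via a parent).
Parents of delta: {alpha, kappa}.
Enumerating:
  P1: delta <- kappa -> alpha <- eta -> beta
  P2: delta <- kappa -> alpha <- mu -> beta
  P3: delta <- kappa -> alpha -> beta
  P4: delta <- alpha <- eta -> beta
  P5: delta <- alpha <- mu -> beta
  P6: delta <- alpha -> beta
That exhausts the simple backdoor paths. Count: 6.

6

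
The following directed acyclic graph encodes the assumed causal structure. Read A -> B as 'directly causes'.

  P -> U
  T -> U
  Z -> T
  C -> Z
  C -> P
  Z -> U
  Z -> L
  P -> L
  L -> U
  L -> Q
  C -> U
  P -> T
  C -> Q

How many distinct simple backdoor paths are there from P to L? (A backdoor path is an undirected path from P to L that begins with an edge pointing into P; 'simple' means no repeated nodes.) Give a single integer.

7

A backdoor path from P to L is any simple undirected path whose first edge points into P (i.e. leaves P via a parent).
Parents of P: {C}.
Enumerating:
  P1: P <- C -> Z -> L
  P2: P <- C -> Z -> T -> U <- L
  P3: P <- C -> Z -> U <- L
  P4: P <- C -> U <- Z -> L
  P5: P <- C -> U <- L
  P6: P <- C -> U <- T <- Z -> L
  P7: P <- C -> Q <- L
That exhausts the simple backdoor paths. Count: 7.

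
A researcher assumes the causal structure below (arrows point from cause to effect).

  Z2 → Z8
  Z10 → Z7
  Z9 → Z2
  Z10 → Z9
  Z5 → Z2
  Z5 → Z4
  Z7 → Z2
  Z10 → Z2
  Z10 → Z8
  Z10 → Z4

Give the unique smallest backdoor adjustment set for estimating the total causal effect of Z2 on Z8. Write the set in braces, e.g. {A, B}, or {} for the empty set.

{Z10}

Variables eligible for adjustment (non-descendants of Z2, excluding Z2 and Z8): {Z10, Z4, Z5, Z7, Z9}.
Backdoor paths from Z2 to Z8:
  P1: Z2 <- Z10 -> Z8
  P2: Z2 <- Z7 <- Z10 -> Z8
  P3: Z2 <- Z9 <- Z10 -> Z8
  P4: Z2 <- Z5 -> Z4 <- Z10 -> Z8
The empty set is not sufficient: P1 (Z2 <- Z10 -> Z8) has no collider blocking it and no conditioned non-collider, so it is open.
Try {Z10}:
  P1: blocked at fork node Z10 ∈ conditioning set.
  P2: blocked at fork node Z10 ∈ conditioning set.
  P3: blocked at fork node Z10 ∈ conditioning set.
  P4: blocked at collider Z4 (neither it nor any descendant is in the conditioning set).
{Z10} contains no descendant of Z2 and blocks every backdoor path.
No other singleton works — e.g. {Z7} leaves P1 open — so {Z10} is the unique smallest valid adjustment set.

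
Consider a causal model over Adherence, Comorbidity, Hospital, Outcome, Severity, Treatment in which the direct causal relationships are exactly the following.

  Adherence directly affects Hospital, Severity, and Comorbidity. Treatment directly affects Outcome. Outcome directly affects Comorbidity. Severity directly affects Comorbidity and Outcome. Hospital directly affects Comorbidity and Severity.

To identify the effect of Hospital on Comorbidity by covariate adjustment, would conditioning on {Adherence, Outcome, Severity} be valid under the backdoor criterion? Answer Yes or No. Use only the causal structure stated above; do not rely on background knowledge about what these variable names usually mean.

No

Backdoor paths from Hospital to Comorbidity (paths whose first edge points into Hospital):
  P1: Hospital <- Adherence -> Severity -> Outcome -> Comorbidity
  P2: Hospital <- Adherence -> Severity -> Comorbidity
  P3: Hospital <- Adherence -> Comorbidity
Condition 1 (no descendant of Hospital in the set): FAILS — Outcome and Severity are descendants of Hospital.
Condition 2 (every backdoor path blocked by {Adherence, Outcome, Severity}):
  P1: blocked at fork node Adherence ∈ conditioning set.
  P2: blocked at fork node Adherence ∈ conditioning set.
  P3: blocked at fork node Adherence ∈ conditioning set.
{Adherence, Outcome, Severity} does not satisfy the backdoor criterion.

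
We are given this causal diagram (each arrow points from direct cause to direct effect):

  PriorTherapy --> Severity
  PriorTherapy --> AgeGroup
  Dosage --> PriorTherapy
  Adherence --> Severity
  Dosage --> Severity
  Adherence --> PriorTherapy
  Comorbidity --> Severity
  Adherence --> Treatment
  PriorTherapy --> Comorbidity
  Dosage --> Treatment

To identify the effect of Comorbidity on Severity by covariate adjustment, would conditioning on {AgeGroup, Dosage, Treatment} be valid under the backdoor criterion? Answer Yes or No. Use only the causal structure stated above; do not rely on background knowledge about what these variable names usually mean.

Backdoor paths from Comorbidity to Severity (paths whose first edge points into Comorbidity):
  P1: Comorbidity <- PriorTherapy <- Adherence -> Treatment <- Dosage -> Severity
  P2: Comorbidity <- PriorTherapy <- Adherence -> Severity
  P3: Comorbidity <- PriorTherapy <- Dosage -> Treatment <- Adherence -> Severity
  P4: Comorbidity <- PriorTherapy <- Dosage -> Severity
  P5: Comorbidity <- PriorTherapy -> Severity
Condition 1 (no descendant of Comorbidity in the set): holds — descendants of Comorbidity are {Severity}; none are in {AgeGroup, Dosage, Treatment}.
Condition 2 (every backdoor path blocked by {AgeGroup, Dosage, Treatment}):
  P1: blocked at fork node Dosage ∈ conditioning set.
  P2: open — no interior node is in the conditioning set.
  P3: blocked at fork node Dosage ∈ conditioning set.
  P4: blocked at fork node Dosage ∈ conditioning set.
  P5: open — no interior node is in the conditioning set.
{AgeGroup, Dosage, Treatment} does not satisfy the backdoor criterion.

No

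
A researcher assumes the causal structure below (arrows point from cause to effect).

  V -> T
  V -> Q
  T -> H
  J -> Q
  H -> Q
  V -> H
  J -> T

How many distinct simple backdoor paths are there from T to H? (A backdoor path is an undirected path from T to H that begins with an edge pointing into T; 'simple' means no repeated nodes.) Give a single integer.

4

A backdoor path from T to H is any simple undirected path whose first edge points into T (i.e. leaves T via a parent).
Parents of T: {J, V}.
Enumerating:
  P1: T <- V -> H
  P2: T <- V -> Q <- H
  P3: T <- J -> Q <- V -> H
  P4: T <- J -> Q <- H
That exhausts the simple backdoor paths. Count: 4.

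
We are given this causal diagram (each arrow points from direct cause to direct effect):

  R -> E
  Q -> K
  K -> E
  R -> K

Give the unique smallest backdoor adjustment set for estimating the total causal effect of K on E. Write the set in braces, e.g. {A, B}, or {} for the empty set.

Variables eligible for adjustment (non-descendants of K, excluding K and E): {Q, R}.
Backdoor paths from K to E:
  P1: K <- R -> E
The empty set is not sufficient: P1 (K <- R -> E) has no collider blocking it and no conditioned non-collider, so it is open.
Try {R}:
  P1: blocked at fork node R ∈ conditioning set.
{R} contains no descendant of K and blocks every backdoor path.
No other singleton works — e.g. {Q} leaves P1 open — so {R} is the unique smallest valid adjustment set.

{R}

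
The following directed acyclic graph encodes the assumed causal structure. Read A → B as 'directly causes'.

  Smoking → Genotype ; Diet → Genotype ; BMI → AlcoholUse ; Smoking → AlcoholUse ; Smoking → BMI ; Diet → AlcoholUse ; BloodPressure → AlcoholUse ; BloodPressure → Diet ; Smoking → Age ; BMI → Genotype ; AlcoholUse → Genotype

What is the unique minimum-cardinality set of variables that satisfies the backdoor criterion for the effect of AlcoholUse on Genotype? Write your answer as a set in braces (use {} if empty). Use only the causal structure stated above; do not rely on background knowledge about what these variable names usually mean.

{BMI, Diet, Smoking}

Variables eligible for adjustment (non-descendants of AlcoholUse, excluding AlcoholUse and Genotype): {Age, BMI, BloodPressure, Diet, Smoking}.
Backdoor paths from AlcoholUse to Genotype:
  P1: AlcoholUse <- BloodPressure -> Diet -> Genotype
  P2: AlcoholUse <- Smoking -> BMI -> Genotype
  P3: AlcoholUse <- Smoking -> Genotype
  P4: AlcoholUse <- BMI <- Smoking -> Genotype
  P5: AlcoholUse <- BMI -> Genotype
  P6: AlcoholUse <- Diet -> Genotype
The empty set is not sufficient: P1 (AlcoholUse <- BloodPressure -> Diet -> Genotype) has no collider blocking it and no conditioned non-collider, so it is open.
Try {BMI, Diet, Smoking}:
  P1: blocked at chain node Diet ∈ conditioning set.
  P2: blocked at fork node Smoking ∈ conditioning set.
  P3: blocked at fork node Smoking ∈ conditioning set.
  P4: blocked at chain node BMI ∈ conditioning set.
  P5: blocked at fork node BMI ∈ conditioning set.
  P6: blocked at fork node Diet ∈ conditioning set.
{BMI, Diet, Smoking} contains no descendant of AlcoholUse and blocks every backdoor path.
Every element of {BMI, Diet, Smoking} is needed (dropping BMI leaves P5 open; dropping Diet leaves P1 open; dropping Smoking leaves P3 open), so no proper subset is valid.
Among all size-3 subsets of the eligible variables, only {BMI, Diet, Smoking} blocks every backdoor path, so it is the unique smallest valid adjustment set.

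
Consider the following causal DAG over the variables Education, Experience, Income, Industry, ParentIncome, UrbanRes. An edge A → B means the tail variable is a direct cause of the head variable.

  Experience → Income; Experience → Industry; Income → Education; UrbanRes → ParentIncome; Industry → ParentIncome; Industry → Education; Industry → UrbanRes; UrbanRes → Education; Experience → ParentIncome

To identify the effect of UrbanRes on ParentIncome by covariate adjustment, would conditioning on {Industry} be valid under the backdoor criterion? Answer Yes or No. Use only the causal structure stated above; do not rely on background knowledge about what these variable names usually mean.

Yes

Backdoor paths from UrbanRes to ParentIncome (paths whose first edge points into UrbanRes):
  P1: UrbanRes <- Industry <- Experience -> ParentIncome
  P2: UrbanRes <- Industry -> Education <- Income <- Experience -> ParentIncome
  P3: UrbanRes <- Industry -> ParentIncome
Condition 1 (no descendant of UrbanRes in the set): holds — descendants of UrbanRes are {Education, ParentIncome}; none are in {Industry}.
Condition 2 (every backdoor path blocked by {Industry}):
  P1: blocked at chain node Industry ∈ conditioning set.
  P2: blocked at fork node Industry ∈ conditioning set.
  P3: blocked at fork node Industry ∈ conditioning set.
{Industry} satisfies the backdoor criterion.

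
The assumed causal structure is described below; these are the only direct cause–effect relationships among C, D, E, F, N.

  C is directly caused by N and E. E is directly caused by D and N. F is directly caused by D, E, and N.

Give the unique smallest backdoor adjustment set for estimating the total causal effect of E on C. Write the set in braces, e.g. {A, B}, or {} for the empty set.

{N}

Variables eligible for adjustment (non-descendants of E, excluding E and C): {D, N}.
Backdoor paths from E to C:
  P1: E <- N -> C
  P2: E <- D -> F <- N -> C
The empty set is not sufficient: P1 (E <- N -> C) has no collider blocking it and no conditioned non-collider, so it is open.
Try {N}:
  P1: blocked at fork node N ∈ conditioning set.
  P2: blocked at collider F (neither it nor any descendant is in the conditioning set).
{N} contains no descendant of E and blocks every backdoor path.
No other singleton works — e.g. {D} leaves P1 open — so {N} is the unique smallest valid adjustment set.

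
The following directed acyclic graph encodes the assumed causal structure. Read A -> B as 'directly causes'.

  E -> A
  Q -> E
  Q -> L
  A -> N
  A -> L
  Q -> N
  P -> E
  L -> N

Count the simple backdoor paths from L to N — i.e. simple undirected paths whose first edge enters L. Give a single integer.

4

A backdoor path from L to N is any simple undirected path whose first edge points into L (i.e. leaves L via a parent).
Parents of L: {A, Q}.
Enumerating:
  P1: L <- Q -> E -> A -> N
  P2: L <- Q -> N
  P3: L <- A <- E <- Q -> N
  P4: L <- A -> N
That exhausts the simple backdoor paths. Count: 4.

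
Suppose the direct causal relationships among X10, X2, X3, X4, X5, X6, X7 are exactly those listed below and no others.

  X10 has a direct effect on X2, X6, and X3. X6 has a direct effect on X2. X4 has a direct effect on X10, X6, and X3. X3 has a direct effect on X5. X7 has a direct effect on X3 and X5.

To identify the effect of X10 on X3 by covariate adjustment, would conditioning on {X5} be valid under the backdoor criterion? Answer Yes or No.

Backdoor paths from X10 to X3 (paths whose first edge points into X10):
  P1: X10 <- X4 -> X3
Condition 1 (no descendant of X10 in the set): FAILS — X5 is a descendant of X10.
Condition 2 (every backdoor path blocked by {X5}):
  P1: open — no interior node is in the conditioning set.
{X5} does not satisfy the backdoor criterion.

No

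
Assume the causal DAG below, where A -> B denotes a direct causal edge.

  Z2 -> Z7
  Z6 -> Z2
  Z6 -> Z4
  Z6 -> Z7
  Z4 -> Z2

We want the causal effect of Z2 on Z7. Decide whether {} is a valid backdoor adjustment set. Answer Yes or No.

Backdoor paths from Z2 to Z7 (paths whose first edge points into Z2):
  P1: Z2 <- Z6 -> Z7
  P2: Z2 <- Z4 <- Z6 -> Z7
Condition 1 (no descendant of Z2 in the set): holds — descendants of Z2 are {Z7}; none are in {}.
Condition 2 (every backdoor path blocked by {}):
  P1: open — no interior node is in the conditioning set.
  P2: open — no interior node is in the conditioning set.
{} does not satisfy the backdoor criterion.

No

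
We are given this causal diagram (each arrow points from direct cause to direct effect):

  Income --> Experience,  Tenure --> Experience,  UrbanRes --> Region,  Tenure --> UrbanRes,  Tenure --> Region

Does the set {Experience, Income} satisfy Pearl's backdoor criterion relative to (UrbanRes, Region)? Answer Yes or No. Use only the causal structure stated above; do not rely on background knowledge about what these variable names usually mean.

Backdoor paths from UrbanRes to Region (paths whose first edge points into UrbanRes):
  P1: UrbanRes <- Tenure -> Region
Condition 1 (no descendant of UrbanRes in the set): holds — descendants of UrbanRes are {Region}; none are in {Experience, Income}.
Condition 2 (every backdoor path blocked by {Experience, Income}):
  P1: open — no interior node is in the conditioning set.
{Experience, Income} does not satisfy the backdoor criterion.

No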